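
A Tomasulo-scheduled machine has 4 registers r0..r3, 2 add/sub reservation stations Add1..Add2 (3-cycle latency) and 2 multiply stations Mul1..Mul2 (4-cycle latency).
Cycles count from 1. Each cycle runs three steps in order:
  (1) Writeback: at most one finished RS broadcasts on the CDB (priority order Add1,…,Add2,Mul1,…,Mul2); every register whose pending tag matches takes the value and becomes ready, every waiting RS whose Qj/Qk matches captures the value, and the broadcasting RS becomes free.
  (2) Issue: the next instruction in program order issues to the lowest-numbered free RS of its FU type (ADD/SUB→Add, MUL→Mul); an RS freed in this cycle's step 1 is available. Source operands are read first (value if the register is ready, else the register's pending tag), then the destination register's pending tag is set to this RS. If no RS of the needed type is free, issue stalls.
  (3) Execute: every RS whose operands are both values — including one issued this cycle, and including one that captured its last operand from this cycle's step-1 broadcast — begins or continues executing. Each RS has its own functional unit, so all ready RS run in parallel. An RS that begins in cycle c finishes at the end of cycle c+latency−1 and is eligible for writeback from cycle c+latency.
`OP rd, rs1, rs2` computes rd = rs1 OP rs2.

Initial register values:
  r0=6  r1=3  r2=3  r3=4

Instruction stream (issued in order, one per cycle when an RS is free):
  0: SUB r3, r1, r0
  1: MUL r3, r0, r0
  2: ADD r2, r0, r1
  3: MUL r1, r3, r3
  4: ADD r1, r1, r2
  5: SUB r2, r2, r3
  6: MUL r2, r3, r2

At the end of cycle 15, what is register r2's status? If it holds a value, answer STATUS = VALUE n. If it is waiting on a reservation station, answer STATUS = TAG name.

cycle 1: issue SUB r3<-Add1 // r0:6,r1:3,r2:3,r3:Add1
cycle 2: issue MUL r3<-Mul1 // r0:6,r1:3,r2:3,r3:Mul1
cycle 3: issue ADD r2<-Add2 // r0:6,r1:3,r2:Add2,r3:Mul1
cycle 4: CDB Add1=-3; issue MUL r1<-Mul2 // r0:6,r1:Mul2,r2:Add2,r3:Mul1
cycle 5: issue ADD r1<-Add1 // r0:6,r1:Add1,r2:Add2,r3:Mul1
cycle 6: CDB Add2=9; issue SUB r2<-Add2 // r0:6,r1:Add1,r2:Add2,r3:Mul1
cycle 7: CDB Mul1=36; issue MUL r2<-Mul1 // r0:6,r1:Add1,r2:Mul1,r3:36
cycle 8: - // r0:6,r1:Add1,r2:Mul1,r3:36
cycle 9: - // r0:6,r1:Add1,r2:Mul1,r3:36
cycle 10: CDB Add2=-27 // r0:6,r1:Add1,r2:Mul1,r3:36
cycle 11: CDB Mul2=1296 // r0:6,r1:Add1,r2:Mul1,r3:36
cycle 12: - // r0:6,r1:Add1,r2:Mul1,r3:36
cycle 13: - // r0:6,r1:Add1,r2:Mul1,r3:36
cycle 14: CDB Add1=1305 // r0:6,r1:1305,r2:Mul1,r3:36
cycle 15: CDB Mul1=-972 // r0:6,r1:1305,r2:-972,r3:36

STATUS = VALUE -972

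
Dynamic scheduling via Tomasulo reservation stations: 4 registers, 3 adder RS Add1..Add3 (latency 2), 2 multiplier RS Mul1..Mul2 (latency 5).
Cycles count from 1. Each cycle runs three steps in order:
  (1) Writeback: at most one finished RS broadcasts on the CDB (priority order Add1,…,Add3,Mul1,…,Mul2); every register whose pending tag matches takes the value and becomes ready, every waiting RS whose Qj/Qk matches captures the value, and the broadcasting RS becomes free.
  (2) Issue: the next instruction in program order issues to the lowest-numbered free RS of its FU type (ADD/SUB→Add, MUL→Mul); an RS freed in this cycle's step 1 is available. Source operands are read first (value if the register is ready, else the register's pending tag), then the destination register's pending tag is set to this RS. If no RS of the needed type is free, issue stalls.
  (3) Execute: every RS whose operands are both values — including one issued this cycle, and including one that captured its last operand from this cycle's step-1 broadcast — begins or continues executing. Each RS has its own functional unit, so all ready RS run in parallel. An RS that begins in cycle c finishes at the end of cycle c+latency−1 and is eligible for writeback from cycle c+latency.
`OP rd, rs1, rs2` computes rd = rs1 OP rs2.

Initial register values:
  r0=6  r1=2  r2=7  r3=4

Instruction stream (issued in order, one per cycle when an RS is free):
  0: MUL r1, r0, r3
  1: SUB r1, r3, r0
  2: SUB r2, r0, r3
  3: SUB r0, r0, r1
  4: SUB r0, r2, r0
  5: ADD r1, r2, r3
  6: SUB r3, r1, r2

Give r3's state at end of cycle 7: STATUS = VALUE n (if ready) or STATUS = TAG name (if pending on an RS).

cycle 1: issue MUL r1<-Mul1 // r0:6,r1:Mul1,r2:7,r3:4
cycle 2: issue SUB r1<-Add1 // r0:6,r1:Add1,r2:7,r3:4
cycle 3: issue SUB r2<-Add2 // r0:6,r1:Add1,r2:Add2,r3:4
cycle 4: CDB Add1=-2; issue SUB r0<-Add1 // r0:Add1,r1:-2,r2:Add2,r3:4
cycle 5: CDB Add2=2; issue SUB r0<-Add2 // r0:Add2,r1:-2,r2:2,r3:4
cycle 6: CDB Add1=8; issue ADD r1<-Add1 // r0:Add2,r1:Add1,r2:2,r3:4
cycle 7: CDB Mul1=24; issue SUB r3<-Add3 // r0:Add2,r1:Add1,r2:2,r3:Add3

STATUS = TAG Add3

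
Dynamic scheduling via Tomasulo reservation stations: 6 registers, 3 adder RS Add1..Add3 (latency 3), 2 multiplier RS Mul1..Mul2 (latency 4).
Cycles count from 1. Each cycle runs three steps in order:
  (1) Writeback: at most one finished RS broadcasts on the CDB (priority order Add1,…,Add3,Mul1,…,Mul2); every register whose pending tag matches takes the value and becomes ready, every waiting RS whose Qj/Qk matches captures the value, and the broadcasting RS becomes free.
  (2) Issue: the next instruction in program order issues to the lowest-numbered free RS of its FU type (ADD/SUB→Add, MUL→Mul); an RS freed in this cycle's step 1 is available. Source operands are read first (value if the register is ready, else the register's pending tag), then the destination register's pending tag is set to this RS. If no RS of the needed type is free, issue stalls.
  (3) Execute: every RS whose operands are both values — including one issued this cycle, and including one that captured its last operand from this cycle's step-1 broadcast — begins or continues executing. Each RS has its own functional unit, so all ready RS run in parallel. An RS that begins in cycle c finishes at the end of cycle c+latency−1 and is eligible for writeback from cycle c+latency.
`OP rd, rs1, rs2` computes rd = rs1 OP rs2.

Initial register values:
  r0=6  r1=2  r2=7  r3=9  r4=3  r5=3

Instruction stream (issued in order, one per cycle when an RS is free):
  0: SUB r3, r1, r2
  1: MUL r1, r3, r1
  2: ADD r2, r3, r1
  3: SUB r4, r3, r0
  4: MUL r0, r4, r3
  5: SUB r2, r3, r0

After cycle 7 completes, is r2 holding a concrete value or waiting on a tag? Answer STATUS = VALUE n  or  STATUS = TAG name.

  c1: issue SUB r3<-Add1  regs: r0:6,r1:2,r2:7,r3:Add1,r4:3,r5:3
  c2: issue MUL r1<-Mul1  regs: r0:6,r1:Mul1,r2:7,r3:Add1,r4:3,r5:3
  c3: issue ADD r2<-Add2  regs: r0:6,r1:Mul1,r2:Add2,r3:Add1,r4:3,r5:3
  c4: CDB Add1=-5; issue SUB r4<-Add1  regs: r0:6,r1:Mul1,r2:Add2,r3:-5,r4:Add1,r5:3
  c5: issue MUL r0<-Mul2  regs: r0:Mul2,r1:Mul1,r2:Add2,r3:-5,r4:Add1,r5:3
  c6: issue SUB r2<-Add3  regs: r0:Mul2,r1:Mul1,r2:Add3,r3:-5,r4:Add1,r5:3
  c7: CDB Add1=-11  regs: r0:Mul2,r1:Mul1,r2:Add3,r3:-5,r4:-11,r5:3

STATUS = TAG Add3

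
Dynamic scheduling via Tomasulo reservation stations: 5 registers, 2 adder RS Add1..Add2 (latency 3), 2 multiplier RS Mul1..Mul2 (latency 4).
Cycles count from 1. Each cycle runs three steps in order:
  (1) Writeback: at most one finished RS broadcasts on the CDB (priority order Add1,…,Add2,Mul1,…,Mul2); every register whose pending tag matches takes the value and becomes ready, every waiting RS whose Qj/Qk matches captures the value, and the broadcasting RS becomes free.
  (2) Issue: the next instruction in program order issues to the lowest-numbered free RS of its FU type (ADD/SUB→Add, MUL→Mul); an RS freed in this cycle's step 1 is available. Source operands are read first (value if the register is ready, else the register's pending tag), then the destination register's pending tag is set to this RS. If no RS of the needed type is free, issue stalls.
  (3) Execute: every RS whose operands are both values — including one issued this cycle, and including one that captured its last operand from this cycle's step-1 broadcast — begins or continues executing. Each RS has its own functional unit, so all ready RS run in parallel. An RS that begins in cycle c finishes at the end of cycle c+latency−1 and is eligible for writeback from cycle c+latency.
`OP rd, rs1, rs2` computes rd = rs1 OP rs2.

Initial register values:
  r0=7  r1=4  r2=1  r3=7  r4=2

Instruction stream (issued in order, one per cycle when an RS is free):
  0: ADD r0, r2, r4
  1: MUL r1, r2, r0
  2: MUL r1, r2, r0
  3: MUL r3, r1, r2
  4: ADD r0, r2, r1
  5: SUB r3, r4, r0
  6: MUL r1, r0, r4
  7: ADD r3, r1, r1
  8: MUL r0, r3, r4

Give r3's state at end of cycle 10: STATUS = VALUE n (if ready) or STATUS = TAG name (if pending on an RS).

STATUS = TAG Add2

c1: issue ADD r0<-Add1 | r0:Add1,r1:4,r2:1,r3:7,r4:2
c2: issue MUL r1<-Mul1 | r0:Add1,r1:Mul1,r2:1,r3:7,r4:2
c3: issue MUL r1<-Mul2 | r0:Add1,r1:Mul2,r2:1,r3:7,r4:2
c4: CDB Add1=3; stall | r0:3,r1:Mul2,r2:1,r3:7,r4:2
c5: stall | r0:3,r1:Mul2,r2:1,r3:7,r4:2
c6: stall | r0:3,r1:Mul2,r2:1,r3:7,r4:2
c7: stall | r0:3,r1:Mul2,r2:1,r3:7,r4:2
c8: CDB Mul1=3; issue MUL r3<-Mul1 | r0:3,r1:Mul2,r2:1,r3:Mul1,r4:2
c9: CDB Mul2=3; issue ADD r0<-Add1 | r0:Add1,r1:3,r2:1,r3:Mul1,r4:2
c10: issue SUB r3<-Add2 | r0:Add1,r1:3,r2:1,r3:Add2,r4:2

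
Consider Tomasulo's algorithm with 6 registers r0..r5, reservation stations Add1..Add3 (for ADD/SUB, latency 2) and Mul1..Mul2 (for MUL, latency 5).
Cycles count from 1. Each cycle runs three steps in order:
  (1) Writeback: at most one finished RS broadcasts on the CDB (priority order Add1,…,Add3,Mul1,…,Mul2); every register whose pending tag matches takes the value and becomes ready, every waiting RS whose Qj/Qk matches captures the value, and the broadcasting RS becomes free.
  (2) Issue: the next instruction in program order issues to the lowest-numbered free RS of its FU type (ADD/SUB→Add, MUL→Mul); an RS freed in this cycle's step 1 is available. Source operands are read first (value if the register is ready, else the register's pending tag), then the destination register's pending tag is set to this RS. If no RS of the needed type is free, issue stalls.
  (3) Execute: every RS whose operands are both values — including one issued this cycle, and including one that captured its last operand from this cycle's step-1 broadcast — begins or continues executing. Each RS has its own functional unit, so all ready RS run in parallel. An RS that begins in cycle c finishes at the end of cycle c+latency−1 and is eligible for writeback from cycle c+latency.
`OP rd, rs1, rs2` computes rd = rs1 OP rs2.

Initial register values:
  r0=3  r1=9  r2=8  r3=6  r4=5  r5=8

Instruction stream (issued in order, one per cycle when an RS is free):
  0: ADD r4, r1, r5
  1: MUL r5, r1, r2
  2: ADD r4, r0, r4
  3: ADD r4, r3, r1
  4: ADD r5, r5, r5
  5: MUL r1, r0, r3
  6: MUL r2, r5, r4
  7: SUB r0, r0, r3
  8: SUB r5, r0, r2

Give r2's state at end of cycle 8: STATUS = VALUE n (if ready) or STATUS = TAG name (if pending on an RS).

STATUS = TAG Mul1

c1: issue ADD r4<-Add1 | r0:3,r1:9,r2:8,r3:6,r4:Add1,r5:8
c2: issue MUL r5<-Mul1 | r0:3,r1:9,r2:8,r3:6,r4:Add1,r5:Mul1
c3: CDB Add1=17; issue ADD r4<-Add1 | r0:3,r1:9,r2:8,r3:6,r4:Add1,r5:Mul1
c4: issue ADD r4<-Add2 | r0:3,r1:9,r2:8,r3:6,r4:Add2,r5:Mul1
c5: CDB Add1=20; issue ADD r5<-Add1 | r0:3,r1:9,r2:8,r3:6,r4:Add2,r5:Add1
c6: CDB Add2=15; issue MUL r1<-Mul2 | r0:3,r1:Mul2,r2:8,r3:6,r4:15,r5:Add1
c7: CDB Mul1=72; issue MUL r2<-Mul1 | r0:3,r1:Mul2,r2:Mul1,r3:6,r4:15,r5:Add1
c8: issue SUB r0<-Add2 | r0:Add2,r1:Mul2,r2:Mul1,r3:6,r4:15,r5:Add1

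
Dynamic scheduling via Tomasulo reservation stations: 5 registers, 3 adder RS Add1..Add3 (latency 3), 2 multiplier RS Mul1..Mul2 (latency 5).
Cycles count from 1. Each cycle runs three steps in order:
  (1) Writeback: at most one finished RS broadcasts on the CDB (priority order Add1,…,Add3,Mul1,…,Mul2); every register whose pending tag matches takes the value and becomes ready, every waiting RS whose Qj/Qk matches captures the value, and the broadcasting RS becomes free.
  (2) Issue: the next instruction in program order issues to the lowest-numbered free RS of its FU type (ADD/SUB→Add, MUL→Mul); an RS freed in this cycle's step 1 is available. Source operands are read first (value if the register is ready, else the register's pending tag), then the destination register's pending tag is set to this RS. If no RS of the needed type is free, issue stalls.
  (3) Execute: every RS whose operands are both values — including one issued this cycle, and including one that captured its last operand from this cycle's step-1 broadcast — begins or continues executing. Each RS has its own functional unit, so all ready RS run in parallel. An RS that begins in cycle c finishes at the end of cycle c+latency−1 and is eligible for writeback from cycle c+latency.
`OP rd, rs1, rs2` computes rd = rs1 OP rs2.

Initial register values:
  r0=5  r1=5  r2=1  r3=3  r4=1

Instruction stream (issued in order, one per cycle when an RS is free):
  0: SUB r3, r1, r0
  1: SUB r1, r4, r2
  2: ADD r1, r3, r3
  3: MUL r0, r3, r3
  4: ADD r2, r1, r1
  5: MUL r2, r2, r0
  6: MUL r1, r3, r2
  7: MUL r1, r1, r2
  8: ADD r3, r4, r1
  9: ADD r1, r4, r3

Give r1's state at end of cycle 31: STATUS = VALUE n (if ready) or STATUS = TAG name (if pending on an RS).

  c1: issue SUB r3<-Add1  regs: r0:5,r1:5,r2:1,r3:Add1,r4:1
  c2: issue SUB r1<-Add2  regs: r0:5,r1:Add2,r2:1,r3:Add1,r4:1
  c3: issue ADD r1<-Add3  regs: r0:5,r1:Add3,r2:1,r3:Add1,r4:1
  c4: CDB Add1=0; issue MUL r0<-Mul1  regs: r0:Mul1,r1:Add3,r2:1,r3:0,r4:1
  c5: CDB Add2=0; issue ADD r2<-Add1  regs: r0:Mul1,r1:Add3,r2:Add1,r3:0,r4:1
  c6: issue MUL r2<-Mul2  regs: r0:Mul1,r1:Add3,r2:Mul2,r3:0,r4:1
  c7: CDB Add3=0; stall  regs: r0:Mul1,r1:0,r2:Mul2,r3:0,r4:1
  c8: stall  regs: r0:Mul1,r1:0,r2:Mul2,r3:0,r4:1
  c9: CDB Mul1=0; issue MUL r1<-Mul1  regs: r0:0,r1:Mul1,r2:Mul2,r3:0,r4:1
  c10: CDB Add1=0; stall  regs: r0:0,r1:Mul1,r2:Mul2,r3:0,r4:1
  c11: stall  regs: r0:0,r1:Mul1,r2:Mul2,r3:0,r4:1
  c12: stall  regs: r0:0,r1:Mul1,r2:Mul2,r3:0,r4:1
  c13: stall  regs: r0:0,r1:Mul1,r2:Mul2,r3:0,r4:1
  c14: stall  regs: r0:0,r1:Mul1,r2:Mul2,r3:0,r4:1
  c15: CDB Mul2=0; issue MUL r1<-Mul2  regs: r0:0,r1:Mul2,r2:0,r3:0,r4:1
  c16: issue ADD r3<-Add1  regs: r0:0,r1:Mul2,r2:0,r3:Add1,r4:1
  c17: issue ADD r1<-Add2  regs: r0:0,r1:Add2,r2:0,r3:Add1,r4:1
  c18: -  regs: r0:0,r1:Add2,r2:0,r3:Add1,r4:1
  c19: -  regs: r0:0,r1:Add2,r2:0,r3:Add1,r4:1
  c20: CDB Mul1=0  regs: r0:0,r1:Add2,r2:0,r3:Add1,r4:1
  c21: -  regs: r0:0,r1:Add2,r2:0,r3:Add1,r4:1
  c22: -  regs: r0:0,r1:Add2,r2:0,r3:Add1,r4:1
  c23: -  regs: r0:0,r1:Add2,r2:0,r3:Add1,r4:1
  c24: -  regs: r0:0,r1:Add2,r2:0,r3:Add1,r4:1
  c25: CDB Mul2=0  regs: r0:0,r1:Add2,r2:0,r3:Add1,r4:1
  c26: -  regs: r0:0,r1:Add2,r2:0,r3:Add1,r4:1
  c27: -  regs: r0:0,r1:Add2,r2:0,r3:Add1,r4:1
  c28: CDB Add1=1  regs: r0:0,r1:Add2,r2:0,r3:1,r4:1
  c29: -  regs: r0:0,r1:Add2,r2:0,r3:1,r4:1
  c30: -  regs: r0:0,r1:Add2,r2:0,r3:1,r4:1
  c31: CDB Add2=2  regs: r0:0,r1:2,r2:0,r3:1,r4:1

STATUS = VALUE 2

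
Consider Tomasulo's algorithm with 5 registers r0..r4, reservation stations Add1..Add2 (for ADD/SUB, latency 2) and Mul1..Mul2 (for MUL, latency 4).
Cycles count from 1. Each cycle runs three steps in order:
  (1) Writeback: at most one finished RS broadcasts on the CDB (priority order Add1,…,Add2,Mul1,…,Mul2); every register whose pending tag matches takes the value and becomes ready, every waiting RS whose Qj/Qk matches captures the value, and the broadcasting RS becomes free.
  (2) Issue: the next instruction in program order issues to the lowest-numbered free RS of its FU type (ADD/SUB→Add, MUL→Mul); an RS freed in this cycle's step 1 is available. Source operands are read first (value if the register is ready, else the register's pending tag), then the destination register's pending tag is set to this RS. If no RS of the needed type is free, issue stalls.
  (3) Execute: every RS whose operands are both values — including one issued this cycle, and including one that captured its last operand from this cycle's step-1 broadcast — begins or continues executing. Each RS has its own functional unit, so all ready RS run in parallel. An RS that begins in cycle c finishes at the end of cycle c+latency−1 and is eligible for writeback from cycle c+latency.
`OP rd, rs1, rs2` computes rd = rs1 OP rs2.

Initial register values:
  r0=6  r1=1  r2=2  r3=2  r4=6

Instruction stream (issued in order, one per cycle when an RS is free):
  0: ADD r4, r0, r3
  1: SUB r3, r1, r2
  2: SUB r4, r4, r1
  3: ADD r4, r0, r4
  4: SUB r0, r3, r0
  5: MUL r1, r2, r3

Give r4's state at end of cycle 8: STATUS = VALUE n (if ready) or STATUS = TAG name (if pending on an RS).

  c1: issue ADD r4<-Add1  regs: r0:6,r1:1,r2:2,r3:2,r4:Add1
  c2: issue SUB r3<-Add2  regs: r0:6,r1:1,r2:2,r3:Add2,r4:Add1
  c3: CDB Add1=8; issue SUB r4<-Add1  regs: r0:6,r1:1,r2:2,r3:Add2,r4:Add1
  c4: CDB Add2=-1; issue ADD r4<-Add2  regs: r0:6,r1:1,r2:2,r3:-1,r4:Add2
  c5: CDB Add1=7; issue SUB r0<-Add1  regs: r0:Add1,r1:1,r2:2,r3:-1,r4:Add2
  c6: issue MUL r1<-Mul1  regs: r0:Add1,r1:Mul1,r2:2,r3:-1,r4:Add2
  c7: CDB Add1=-7  regs: r0:-7,r1:Mul1,r2:2,r3:-1,r4:Add2
  c8: CDB Add2=13  regs: r0:-7,r1:Mul1,r2:2,r3:-1,r4:13

STATUS = VALUE 13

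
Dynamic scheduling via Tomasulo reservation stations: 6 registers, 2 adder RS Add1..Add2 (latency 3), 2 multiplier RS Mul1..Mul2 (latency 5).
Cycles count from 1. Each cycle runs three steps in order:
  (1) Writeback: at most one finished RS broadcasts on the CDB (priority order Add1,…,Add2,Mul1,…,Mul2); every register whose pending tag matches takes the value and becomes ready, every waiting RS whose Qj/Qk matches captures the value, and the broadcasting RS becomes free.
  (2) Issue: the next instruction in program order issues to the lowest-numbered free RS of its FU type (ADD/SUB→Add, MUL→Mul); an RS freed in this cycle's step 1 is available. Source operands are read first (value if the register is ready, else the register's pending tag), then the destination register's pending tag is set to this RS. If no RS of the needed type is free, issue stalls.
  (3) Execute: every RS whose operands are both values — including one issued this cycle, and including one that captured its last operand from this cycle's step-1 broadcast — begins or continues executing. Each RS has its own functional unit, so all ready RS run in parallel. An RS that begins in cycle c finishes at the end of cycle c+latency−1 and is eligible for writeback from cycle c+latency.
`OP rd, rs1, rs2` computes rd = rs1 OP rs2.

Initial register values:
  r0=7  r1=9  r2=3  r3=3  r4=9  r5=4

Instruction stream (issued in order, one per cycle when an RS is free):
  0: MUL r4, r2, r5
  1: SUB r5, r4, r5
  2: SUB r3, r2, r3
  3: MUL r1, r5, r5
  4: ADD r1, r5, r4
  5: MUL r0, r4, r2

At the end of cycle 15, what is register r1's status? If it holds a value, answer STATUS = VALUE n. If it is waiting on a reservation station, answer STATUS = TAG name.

cycle 1: issue MUL r4<-Mul1 // r0:7,r1:9,r2:3,r3:3,r4:Mul1,r5:4
cycle 2: issue SUB r5<-Add1 // r0:7,r1:9,r2:3,r3:3,r4:Mul1,r5:Add1
cycle 3: issue SUB r3<-Add2 // r0:7,r1:9,r2:3,r3:Add2,r4:Mul1,r5:Add1
cycle 4: issue MUL r1<-Mul2 // r0:7,r1:Mul2,r2:3,r3:Add2,r4:Mul1,r5:Add1
cycle 5: stall // r0:7,r1:Mul2,r2:3,r3:Add2,r4:Mul1,r5:Add1
cycle 6: CDB Add2=0; issue ADD r1<-Add2 // r0:7,r1:Add2,r2:3,r3:0,r4:Mul1,r5:Add1
cycle 7: CDB Mul1=12; issue MUL r0<-Mul1 // r0:Mul1,r1:Add2,r2:3,r3:0,r4:12,r5:Add1
cycle 8: - // r0:Mul1,r1:Add2,r2:3,r3:0,r4:12,r5:Add1
cycle 9: - // r0:Mul1,r1:Add2,r2:3,r3:0,r4:12,r5:Add1
cycle 10: CDB Add1=8 // r0:Mul1,r1:Add2,r2:3,r3:0,r4:12,r5:8
cycle 11: - // r0:Mul1,r1:Add2,r2:3,r3:0,r4:12,r5:8
cycle 12: CDB Mul1=36 // r0:36,r1:Add2,r2:3,r3:0,r4:12,r5:8
cycle 13: CDB Add2=20 // r0:36,r1:20,r2:3,r3:0,r4:12,r5:8
cycle 14: - // r0:36,r1:20,r2:3,r3:0,r4:12,r5:8
cycle 15: CDB Mul2=64 // r0:36,r1:20,r2:3,r3:0,r4:12,r5:8

STATUS = VALUE 20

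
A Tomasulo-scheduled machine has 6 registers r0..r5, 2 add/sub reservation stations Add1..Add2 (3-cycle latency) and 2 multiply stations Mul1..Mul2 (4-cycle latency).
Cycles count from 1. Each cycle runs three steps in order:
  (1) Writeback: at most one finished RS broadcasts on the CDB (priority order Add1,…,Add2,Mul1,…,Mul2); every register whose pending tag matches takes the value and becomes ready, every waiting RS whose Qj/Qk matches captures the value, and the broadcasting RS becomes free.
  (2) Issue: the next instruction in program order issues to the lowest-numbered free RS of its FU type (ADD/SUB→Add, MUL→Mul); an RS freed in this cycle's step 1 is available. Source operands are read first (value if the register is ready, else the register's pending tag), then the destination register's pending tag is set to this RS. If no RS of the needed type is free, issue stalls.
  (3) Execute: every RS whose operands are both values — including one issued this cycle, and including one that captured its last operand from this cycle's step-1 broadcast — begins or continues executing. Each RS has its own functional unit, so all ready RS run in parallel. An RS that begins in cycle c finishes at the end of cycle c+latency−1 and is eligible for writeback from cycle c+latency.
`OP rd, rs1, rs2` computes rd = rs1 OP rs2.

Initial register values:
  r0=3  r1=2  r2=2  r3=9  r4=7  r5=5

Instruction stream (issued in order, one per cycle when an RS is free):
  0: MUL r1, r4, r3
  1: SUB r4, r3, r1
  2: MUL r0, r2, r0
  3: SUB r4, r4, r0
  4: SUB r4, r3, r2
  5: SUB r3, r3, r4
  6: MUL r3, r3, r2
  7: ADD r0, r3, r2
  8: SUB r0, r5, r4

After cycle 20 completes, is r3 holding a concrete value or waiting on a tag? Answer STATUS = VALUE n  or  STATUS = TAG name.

STATUS = VALUE 4

c1: issue MUL r1<-Mul1 | r0:3,r1:Mul1,r2:2,r3:9,r4:7,r5:5
c2: issue SUB r4<-Add1 | r0:3,r1:Mul1,r2:2,r3:9,r4:Add1,r5:5
c3: issue MUL r0<-Mul2 | r0:Mul2,r1:Mul1,r2:2,r3:9,r4:Add1,r5:5
c4: issue SUB r4<-Add2 | r0:Mul2,r1:Mul1,r2:2,r3:9,r4:Add2,r5:5
c5: CDB Mul1=63; stall | r0:Mul2,r1:63,r2:2,r3:9,r4:Add2,r5:5
c6: stall | r0:Mul2,r1:63,r2:2,r3:9,r4:Add2,r5:5
c7: CDB Mul2=6; stall | r0:6,r1:63,r2:2,r3:9,r4:Add2,r5:5
c8: CDB Add1=-54; issue SUB r4<-Add1 | r0:6,r1:63,r2:2,r3:9,r4:Add1,r5:5
c9: stall | r0:6,r1:63,r2:2,r3:9,r4:Add1,r5:5
c10: stall | r0:6,r1:63,r2:2,r3:9,r4:Add1,r5:5
c11: CDB Add1=7; issue SUB r3<-Add1 | r0:6,r1:63,r2:2,r3:Add1,r4:7,r5:5
c12: CDB Add2=-60; issue MUL r3<-Mul1 | r0:6,r1:63,r2:2,r3:Mul1,r4:7,r5:5
c13: issue ADD r0<-Add2 | r0:Add2,r1:63,r2:2,r3:Mul1,r4:7,r5:5
c14: CDB Add1=2; issue SUB r0<-Add1 | r0:Add1,r1:63,r2:2,r3:Mul1,r4:7,r5:5
c15: - | r0:Add1,r1:63,r2:2,r3:Mul1,r4:7,r5:5
c16: - | r0:Add1,r1:63,r2:2,r3:Mul1,r4:7,r5:5
c17: CDB Add1=-2 | r0:-2,r1:63,r2:2,r3:Mul1,r4:7,r5:5
c18: CDB Mul1=4 | r0:-2,r1:63,r2:2,r3:4,r4:7,r5:5
c19: - | r0:-2,r1:63,r2:2,r3:4,r4:7,r5:5
c20: - | r0:-2,r1:63,r2:2,r3:4,r4:7,r5:5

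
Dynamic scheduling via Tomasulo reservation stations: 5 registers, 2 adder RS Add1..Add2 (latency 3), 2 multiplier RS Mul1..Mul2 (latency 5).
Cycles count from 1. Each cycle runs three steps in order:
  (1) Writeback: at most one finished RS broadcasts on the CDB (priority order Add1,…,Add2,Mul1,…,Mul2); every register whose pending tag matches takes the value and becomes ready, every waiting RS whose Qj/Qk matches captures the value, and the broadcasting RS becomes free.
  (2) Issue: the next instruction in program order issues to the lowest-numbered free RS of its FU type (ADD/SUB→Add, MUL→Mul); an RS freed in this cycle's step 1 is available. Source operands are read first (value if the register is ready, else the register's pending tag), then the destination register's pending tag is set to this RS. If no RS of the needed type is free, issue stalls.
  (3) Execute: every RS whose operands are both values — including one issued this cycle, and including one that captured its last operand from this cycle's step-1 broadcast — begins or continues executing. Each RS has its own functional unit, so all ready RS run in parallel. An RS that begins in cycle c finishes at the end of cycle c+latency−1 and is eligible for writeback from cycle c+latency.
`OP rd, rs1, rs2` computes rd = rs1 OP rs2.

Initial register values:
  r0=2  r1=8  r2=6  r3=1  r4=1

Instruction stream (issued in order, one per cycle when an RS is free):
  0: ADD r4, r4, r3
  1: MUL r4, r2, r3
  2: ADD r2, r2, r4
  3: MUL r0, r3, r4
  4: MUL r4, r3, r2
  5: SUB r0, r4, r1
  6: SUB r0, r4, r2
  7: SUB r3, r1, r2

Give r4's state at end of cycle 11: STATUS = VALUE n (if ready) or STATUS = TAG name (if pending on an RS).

c1: issue ADD r4<-Add1 | r0:2,r1:8,r2:6,r3:1,r4:Add1
c2: issue MUL r4<-Mul1 | r0:2,r1:8,r2:6,r3:1,r4:Mul1
c3: issue ADD r2<-Add2 | r0:2,r1:8,r2:Add2,r3:1,r4:Mul1
c4: CDB Add1=2; issue MUL r0<-Mul2 | r0:Mul2,r1:8,r2:Add2,r3:1,r4:Mul1
c5: stall | r0:Mul2,r1:8,r2:Add2,r3:1,r4:Mul1
c6: stall | r0:Mul2,r1:8,r2:Add2,r3:1,r4:Mul1
c7: CDB Mul1=6; issue MUL r4<-Mul1 | r0:Mul2,r1:8,r2:Add2,r3:1,r4:Mul1
c8: issue SUB r0<-Add1 | r0:Add1,r1:8,r2:Add2,r3:1,r4:Mul1
c9: stall | r0:Add1,r1:8,r2:Add2,r3:1,r4:Mul1
c10: CDB Add2=12; issue SUB r0<-Add2 | r0:Add2,r1:8,r2:12,r3:1,r4:Mul1
c11: stall | r0:Add2,r1:8,r2:12,r3:1,r4:Mul1

STATUS = TAG Mul1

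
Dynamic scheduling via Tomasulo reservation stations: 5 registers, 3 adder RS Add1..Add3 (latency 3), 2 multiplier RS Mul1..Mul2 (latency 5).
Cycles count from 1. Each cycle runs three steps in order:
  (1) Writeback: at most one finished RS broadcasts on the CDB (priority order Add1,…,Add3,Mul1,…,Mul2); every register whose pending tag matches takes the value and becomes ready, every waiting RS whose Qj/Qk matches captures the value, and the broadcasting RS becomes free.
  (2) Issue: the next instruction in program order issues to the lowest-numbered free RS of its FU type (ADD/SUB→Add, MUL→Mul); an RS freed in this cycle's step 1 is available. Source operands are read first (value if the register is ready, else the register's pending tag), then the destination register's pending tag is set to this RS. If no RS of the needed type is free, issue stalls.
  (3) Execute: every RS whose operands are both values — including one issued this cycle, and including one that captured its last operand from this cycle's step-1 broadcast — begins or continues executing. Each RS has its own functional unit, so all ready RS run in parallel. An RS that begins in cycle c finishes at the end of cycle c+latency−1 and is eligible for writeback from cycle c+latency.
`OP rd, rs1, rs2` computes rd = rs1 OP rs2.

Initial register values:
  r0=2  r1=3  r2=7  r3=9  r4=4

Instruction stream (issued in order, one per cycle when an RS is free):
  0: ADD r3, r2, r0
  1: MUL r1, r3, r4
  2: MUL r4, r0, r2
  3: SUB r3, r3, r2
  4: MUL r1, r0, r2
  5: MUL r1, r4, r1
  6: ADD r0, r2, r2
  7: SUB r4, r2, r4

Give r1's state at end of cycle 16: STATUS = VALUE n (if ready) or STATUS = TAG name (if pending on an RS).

STATUS = TAG Mul1

  c1: issue ADD r3<-Add1  regs: r0:2,r1:3,r2:7,r3:Add1,r4:4
  c2: issue MUL r1<-Mul1  regs: r0:2,r1:Mul1,r2:7,r3:Add1,r4:4
  c3: issue MUL r4<-Mul2  regs: r0:2,r1:Mul1,r2:7,r3:Add1,r4:Mul2
  c4: CDB Add1=9; issue SUB r3<-Add1  regs: r0:2,r1:Mul1,r2:7,r3:Add1,r4:Mul2
  c5: stall  regs: r0:2,r1:Mul1,r2:7,r3:Add1,r4:Mul2
  c6: stall  regs: r0:2,r1:Mul1,r2:7,r3:Add1,r4:Mul2
  c7: CDB Add1=2; stall  regs: r0:2,r1:Mul1,r2:7,r3:2,r4:Mul2
  c8: CDB Mul2=14; issue MUL r1<-Mul2  regs: r0:2,r1:Mul2,r2:7,r3:2,r4:14
  c9: CDB Mul1=36; issue MUL r1<-Mul1  regs: r0:2,r1:Mul1,r2:7,r3:2,r4:14
  c10: issue ADD r0<-Add1  regs: r0:Add1,r1:Mul1,r2:7,r3:2,r4:14
  c11: issue SUB r4<-Add2  regs: r0:Add1,r1:Mul1,r2:7,r3:2,r4:Add2
  c12: -  regs: r0:Add1,r1:Mul1,r2:7,r3:2,r4:Add2
  c13: CDB Add1=14  regs: r0:14,r1:Mul1,r2:7,r3:2,r4:Add2
  c14: CDB Add2=-7  regs: r0:14,r1:Mul1,r2:7,r3:2,r4:-7
  c15: CDB Mul2=14  regs: r0:14,r1:Mul1,r2:7,r3:2,r4:-7
  c16: -  regs: r0:14,r1:Mul1,r2:7,r3:2,r4:-7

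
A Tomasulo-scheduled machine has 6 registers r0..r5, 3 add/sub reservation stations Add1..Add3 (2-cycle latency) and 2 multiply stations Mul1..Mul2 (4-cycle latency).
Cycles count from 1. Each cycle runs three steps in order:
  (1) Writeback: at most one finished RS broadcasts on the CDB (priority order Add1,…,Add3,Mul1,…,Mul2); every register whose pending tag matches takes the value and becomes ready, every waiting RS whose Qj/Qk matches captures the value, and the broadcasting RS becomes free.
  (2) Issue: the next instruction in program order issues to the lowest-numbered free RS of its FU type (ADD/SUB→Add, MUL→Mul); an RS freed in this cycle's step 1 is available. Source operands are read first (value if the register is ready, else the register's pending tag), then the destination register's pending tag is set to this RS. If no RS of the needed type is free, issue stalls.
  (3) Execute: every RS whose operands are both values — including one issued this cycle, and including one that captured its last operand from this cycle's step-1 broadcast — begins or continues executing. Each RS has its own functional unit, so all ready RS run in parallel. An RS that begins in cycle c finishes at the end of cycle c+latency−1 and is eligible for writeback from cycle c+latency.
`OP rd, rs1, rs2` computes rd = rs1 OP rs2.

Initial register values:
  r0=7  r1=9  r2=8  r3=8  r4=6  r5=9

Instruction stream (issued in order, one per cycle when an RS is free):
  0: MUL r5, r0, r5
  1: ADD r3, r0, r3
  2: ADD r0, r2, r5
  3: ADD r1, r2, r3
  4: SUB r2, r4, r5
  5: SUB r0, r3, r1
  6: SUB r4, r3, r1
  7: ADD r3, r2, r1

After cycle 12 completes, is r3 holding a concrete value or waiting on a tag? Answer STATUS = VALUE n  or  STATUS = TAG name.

STATUS = VALUE -34

cycle 1: issue MUL r5<-Mul1 // r0:7,r1:9,r2:8,r3:8,r4:6,r5:Mul1
cycle 2: issue ADD r3<-Add1 // r0:7,r1:9,r2:8,r3:Add1,r4:6,r5:Mul1
cycle 3: issue ADD r0<-Add2 // r0:Add2,r1:9,r2:8,r3:Add1,r4:6,r5:Mul1
cycle 4: CDB Add1=15; issue ADD r1<-Add1 // r0:Add2,r1:Add1,r2:8,r3:15,r4:6,r5:Mul1
cycle 5: CDB Mul1=63; issue SUB r2<-Add3 // r0:Add2,r1:Add1,r2:Add3,r3:15,r4:6,r5:63
cycle 6: CDB Add1=23; issue SUB r0<-Add1 // r0:Add1,r1:23,r2:Add3,r3:15,r4:6,r5:63
cycle 7: CDB Add2=71; issue SUB r4<-Add2 // r0:Add1,r1:23,r2:Add3,r3:15,r4:Add2,r5:63
cycle 8: CDB Add1=-8; issue ADD r3<-Add1 // r0:-8,r1:23,r2:Add3,r3:Add1,r4:Add2,r5:63
cycle 9: CDB Add2=-8 // r0:-8,r1:23,r2:Add3,r3:Add1,r4:-8,r5:63
cycle 10: CDB Add3=-57 // r0:-8,r1:23,r2:-57,r3:Add1,r4:-8,r5:63
cycle 11: - // r0:-8,r1:23,r2:-57,r3:Add1,r4:-8,r5:63
cycle 12: CDB Add1=-34 // r0:-8,r1:23,r2:-57,r3:-34,r4:-8,r5:63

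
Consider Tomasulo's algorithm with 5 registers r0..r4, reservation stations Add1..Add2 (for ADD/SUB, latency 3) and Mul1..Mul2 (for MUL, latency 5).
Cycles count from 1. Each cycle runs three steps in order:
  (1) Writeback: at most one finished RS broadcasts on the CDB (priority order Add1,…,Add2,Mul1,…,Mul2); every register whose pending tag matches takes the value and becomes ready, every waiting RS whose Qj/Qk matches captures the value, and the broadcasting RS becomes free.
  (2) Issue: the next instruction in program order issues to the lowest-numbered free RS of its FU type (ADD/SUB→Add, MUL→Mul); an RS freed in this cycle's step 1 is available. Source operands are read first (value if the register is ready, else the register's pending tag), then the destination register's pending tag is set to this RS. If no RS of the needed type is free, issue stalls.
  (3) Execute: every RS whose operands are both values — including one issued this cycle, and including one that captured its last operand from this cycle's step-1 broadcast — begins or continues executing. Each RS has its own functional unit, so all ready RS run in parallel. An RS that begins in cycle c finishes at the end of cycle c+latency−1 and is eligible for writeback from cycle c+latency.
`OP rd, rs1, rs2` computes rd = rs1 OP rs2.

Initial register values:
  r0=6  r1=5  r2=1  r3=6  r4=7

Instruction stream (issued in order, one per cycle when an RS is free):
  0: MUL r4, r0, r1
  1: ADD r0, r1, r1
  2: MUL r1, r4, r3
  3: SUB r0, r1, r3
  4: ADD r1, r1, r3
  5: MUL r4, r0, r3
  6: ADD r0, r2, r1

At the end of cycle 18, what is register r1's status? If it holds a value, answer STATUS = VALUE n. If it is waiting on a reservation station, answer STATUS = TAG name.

c1: issue MUL r4<-Mul1 | r0:6,r1:5,r2:1,r3:6,r4:Mul1
c2: issue ADD r0<-Add1 | r0:Add1,r1:5,r2:1,r3:6,r4:Mul1
c3: issue MUL r1<-Mul2 | r0:Add1,r1:Mul2,r2:1,r3:6,r4:Mul1
c4: issue SUB r0<-Add2 | r0:Add2,r1:Mul2,r2:1,r3:6,r4:Mul1
c5: CDB Add1=10; issue ADD r1<-Add1 | r0:Add2,r1:Add1,r2:1,r3:6,r4:Mul1
c6: CDB Mul1=30; issue MUL r4<-Mul1 | r0:Add2,r1:Add1,r2:1,r3:6,r4:Mul1
c7: stall | r0:Add2,r1:Add1,r2:1,r3:6,r4:Mul1
c8: stall | r0:Add2,r1:Add1,r2:1,r3:6,r4:Mul1
c9: stall | r0:Add2,r1:Add1,r2:1,r3:6,r4:Mul1
c10: stall | r0:Add2,r1:Add1,r2:1,r3:6,r4:Mul1
c11: CDB Mul2=180; stall | r0:Add2,r1:Add1,r2:1,r3:6,r4:Mul1
c12: stall | r0:Add2,r1:Add1,r2:1,r3:6,r4:Mul1
c13: stall | r0:Add2,r1:Add1,r2:1,r3:6,r4:Mul1
c14: CDB Add1=186; issue ADD r0<-Add1 | r0:Add1,r1:186,r2:1,r3:6,r4:Mul1
c15: CDB Add2=174 | r0:Add1,r1:186,r2:1,r3:6,r4:Mul1
c16: - | r0:Add1,r1:186,r2:1,r3:6,r4:Mul1
c17: CDB Add1=187 | r0:187,r1:186,r2:1,r3:6,r4:Mul1
c18: - | r0:187,r1:186,r2:1,r3:6,r4:Mul1

STATUS = VALUE 186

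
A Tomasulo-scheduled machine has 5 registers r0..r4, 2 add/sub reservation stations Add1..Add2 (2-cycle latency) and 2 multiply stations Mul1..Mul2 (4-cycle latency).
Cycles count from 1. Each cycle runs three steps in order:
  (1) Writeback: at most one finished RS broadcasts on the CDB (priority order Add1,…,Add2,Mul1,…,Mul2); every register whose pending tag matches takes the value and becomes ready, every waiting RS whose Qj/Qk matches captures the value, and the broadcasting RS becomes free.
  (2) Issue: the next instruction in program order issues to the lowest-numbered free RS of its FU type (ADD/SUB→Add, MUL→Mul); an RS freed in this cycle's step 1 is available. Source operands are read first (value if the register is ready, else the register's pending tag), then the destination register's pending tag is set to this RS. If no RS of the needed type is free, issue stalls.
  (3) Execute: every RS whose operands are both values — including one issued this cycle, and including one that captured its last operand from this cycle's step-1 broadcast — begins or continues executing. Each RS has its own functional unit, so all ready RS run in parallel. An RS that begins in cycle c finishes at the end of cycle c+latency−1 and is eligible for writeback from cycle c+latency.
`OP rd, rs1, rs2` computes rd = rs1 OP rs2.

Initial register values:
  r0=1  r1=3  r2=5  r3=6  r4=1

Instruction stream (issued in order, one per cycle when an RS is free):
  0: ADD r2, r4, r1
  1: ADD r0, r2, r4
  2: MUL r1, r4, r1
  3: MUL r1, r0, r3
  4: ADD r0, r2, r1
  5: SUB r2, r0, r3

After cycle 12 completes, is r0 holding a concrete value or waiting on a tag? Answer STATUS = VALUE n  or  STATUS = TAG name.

c1: issue ADD r2<-Add1 | r0:1,r1:3,r2:Add1,r3:6,r4:1
c2: issue ADD r0<-Add2 | r0:Add2,r1:3,r2:Add1,r3:6,r4:1
c3: CDB Add1=4; issue MUL r1<-Mul1 | r0:Add2,r1:Mul1,r2:4,r3:6,r4:1
c4: issue MUL r1<-Mul2 | r0:Add2,r1:Mul2,r2:4,r3:6,r4:1
c5: CDB Add2=5; issue ADD r0<-Add1 | r0:Add1,r1:Mul2,r2:4,r3:6,r4:1
c6: issue SUB r2<-Add2 | r0:Add1,r1:Mul2,r2:Add2,r3:6,r4:1
c7: CDB Mul1=3 | r0:Add1,r1:Mul2,r2:Add2,r3:6,r4:1
c8: - | r0:Add1,r1:Mul2,r2:Add2,r3:6,r4:1
c9: CDB Mul2=30 | r0:Add1,r1:30,r2:Add2,r3:6,r4:1
c10: - | r0:Add1,r1:30,r2:Add2,r3:6,r4:1
c11: CDB Add1=34 | r0:34,r1:30,r2:Add2,r3:6,r4:1
c12: - | r0:34,r1:30,r2:Add2,r3:6,r4:1

STATUS = VALUE 34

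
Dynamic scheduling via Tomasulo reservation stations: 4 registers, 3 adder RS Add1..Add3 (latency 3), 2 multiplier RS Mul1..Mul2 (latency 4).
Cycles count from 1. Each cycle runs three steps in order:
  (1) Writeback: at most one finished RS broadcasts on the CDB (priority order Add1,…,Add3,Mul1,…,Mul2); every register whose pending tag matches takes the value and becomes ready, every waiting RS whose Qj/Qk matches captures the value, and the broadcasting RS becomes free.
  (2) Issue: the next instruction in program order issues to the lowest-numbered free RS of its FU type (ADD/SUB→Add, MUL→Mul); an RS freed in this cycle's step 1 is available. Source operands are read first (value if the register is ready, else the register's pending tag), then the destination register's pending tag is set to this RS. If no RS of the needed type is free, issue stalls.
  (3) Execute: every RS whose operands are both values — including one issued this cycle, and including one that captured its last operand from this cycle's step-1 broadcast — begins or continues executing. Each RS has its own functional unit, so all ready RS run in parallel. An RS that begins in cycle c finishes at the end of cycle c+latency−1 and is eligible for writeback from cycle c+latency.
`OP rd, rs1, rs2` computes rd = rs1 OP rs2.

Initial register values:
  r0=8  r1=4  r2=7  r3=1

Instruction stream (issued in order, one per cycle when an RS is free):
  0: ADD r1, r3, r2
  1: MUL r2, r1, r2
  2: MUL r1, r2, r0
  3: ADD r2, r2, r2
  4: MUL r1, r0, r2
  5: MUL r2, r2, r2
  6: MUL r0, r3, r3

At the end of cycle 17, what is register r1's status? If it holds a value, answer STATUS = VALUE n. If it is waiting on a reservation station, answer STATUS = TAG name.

c1: issue ADD r1<-Add1 | r0:8,r1:Add1,r2:7,r3:1
c2: issue MUL r2<-Mul1 | r0:8,r1:Add1,r2:Mul1,r3:1
c3: issue MUL r1<-Mul2 | r0:8,r1:Mul2,r2:Mul1,r3:1
c4: CDB Add1=8; issue ADD r2<-Add1 | r0:8,r1:Mul2,r2:Add1,r3:1
c5: stall | r0:8,r1:Mul2,r2:Add1,r3:1
c6: stall | r0:8,r1:Mul2,r2:Add1,r3:1
c7: stall | r0:8,r1:Mul2,r2:Add1,r3:1
c8: CDB Mul1=56; issue MUL r1<-Mul1 | r0:8,r1:Mul1,r2:Add1,r3:1
c9: stall | r0:8,r1:Mul1,r2:Add1,r3:1
c10: stall | r0:8,r1:Mul1,r2:Add1,r3:1
c11: CDB Add1=112; stall | r0:8,r1:Mul1,r2:112,r3:1
c12: CDB Mul2=448; issue MUL r2<-Mul2 | r0:8,r1:Mul1,r2:Mul2,r3:1
c13: stall | r0:8,r1:Mul1,r2:Mul2,r3:1
c14: stall | r0:8,r1:Mul1,r2:Mul2,r3:1
c15: CDB Mul1=896; issue MUL r0<-Mul1 | r0:Mul1,r1:896,r2:Mul2,r3:1
c16: CDB Mul2=12544 | r0:Mul1,r1:896,r2:12544,r3:1
c17: - | r0:Mul1,r1:896,r2:12544,r3:1

STATUS = VALUE 896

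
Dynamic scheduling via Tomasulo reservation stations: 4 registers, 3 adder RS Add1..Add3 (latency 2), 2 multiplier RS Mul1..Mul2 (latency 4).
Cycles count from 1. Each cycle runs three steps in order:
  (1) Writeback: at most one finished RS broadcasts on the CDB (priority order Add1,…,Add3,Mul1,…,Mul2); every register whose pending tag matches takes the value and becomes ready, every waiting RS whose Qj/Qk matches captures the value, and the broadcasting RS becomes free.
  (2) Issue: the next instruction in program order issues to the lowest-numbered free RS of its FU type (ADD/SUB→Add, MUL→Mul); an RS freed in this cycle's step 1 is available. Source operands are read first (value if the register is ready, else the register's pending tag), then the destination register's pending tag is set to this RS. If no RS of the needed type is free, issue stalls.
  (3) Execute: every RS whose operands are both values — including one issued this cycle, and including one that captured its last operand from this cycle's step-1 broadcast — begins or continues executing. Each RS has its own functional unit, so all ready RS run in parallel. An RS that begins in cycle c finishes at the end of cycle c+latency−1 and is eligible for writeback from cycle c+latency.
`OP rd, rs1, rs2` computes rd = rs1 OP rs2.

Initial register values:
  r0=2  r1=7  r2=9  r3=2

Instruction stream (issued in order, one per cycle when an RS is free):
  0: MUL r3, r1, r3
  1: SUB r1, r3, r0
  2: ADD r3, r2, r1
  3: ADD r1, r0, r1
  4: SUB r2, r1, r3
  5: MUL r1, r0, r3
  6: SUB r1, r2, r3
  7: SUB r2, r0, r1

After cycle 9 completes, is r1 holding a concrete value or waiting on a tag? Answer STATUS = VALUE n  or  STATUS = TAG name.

STATUS = TAG Add2

c1: issue MUL r3<-Mul1 | r0:2,r1:7,r2:9,r3:Mul1
c2: issue SUB r1<-Add1 | r0:2,r1:Add1,r2:9,r3:Mul1
c3: issue ADD r3<-Add2 | r0:2,r1:Add1,r2:9,r3:Add2
c4: issue ADD r1<-Add3 | r0:2,r1:Add3,r2:9,r3:Add2
c5: CDB Mul1=14; stall | r0:2,r1:Add3,r2:9,r3:Add2
c6: stall | r0:2,r1:Add3,r2:9,r3:Add2
c7: CDB Add1=12; issue SUB r2<-Add1 | r0:2,r1:Add3,r2:Add1,r3:Add2
c8: issue MUL r1<-Mul1 | r0:2,r1:Mul1,r2:Add1,r3:Add2
c9: CDB Add2=21; issue SUB r1<-Add2 | r0:2,r1:Add2,r2:Add1,r3:21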